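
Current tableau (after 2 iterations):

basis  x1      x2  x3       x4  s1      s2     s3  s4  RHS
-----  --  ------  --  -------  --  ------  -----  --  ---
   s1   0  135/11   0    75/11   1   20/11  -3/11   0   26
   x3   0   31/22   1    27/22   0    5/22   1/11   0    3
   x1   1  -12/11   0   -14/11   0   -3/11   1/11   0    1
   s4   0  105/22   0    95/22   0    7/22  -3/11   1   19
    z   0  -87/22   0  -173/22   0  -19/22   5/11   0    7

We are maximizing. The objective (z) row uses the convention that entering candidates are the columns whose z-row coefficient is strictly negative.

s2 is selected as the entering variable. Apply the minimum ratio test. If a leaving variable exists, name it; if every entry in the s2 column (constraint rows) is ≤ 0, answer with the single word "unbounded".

Ratios: row 1 (s1): 26/(20/11) = 143/10; row 2 (x3): 3/(5/22) = 66/5; row 3 (x1): entry -3/11 ≤ 0, skip; row 4 (s4): 19/(7/22) = 418/7.
Minimum ratio is in the x3 row, so x3 leaves.

x3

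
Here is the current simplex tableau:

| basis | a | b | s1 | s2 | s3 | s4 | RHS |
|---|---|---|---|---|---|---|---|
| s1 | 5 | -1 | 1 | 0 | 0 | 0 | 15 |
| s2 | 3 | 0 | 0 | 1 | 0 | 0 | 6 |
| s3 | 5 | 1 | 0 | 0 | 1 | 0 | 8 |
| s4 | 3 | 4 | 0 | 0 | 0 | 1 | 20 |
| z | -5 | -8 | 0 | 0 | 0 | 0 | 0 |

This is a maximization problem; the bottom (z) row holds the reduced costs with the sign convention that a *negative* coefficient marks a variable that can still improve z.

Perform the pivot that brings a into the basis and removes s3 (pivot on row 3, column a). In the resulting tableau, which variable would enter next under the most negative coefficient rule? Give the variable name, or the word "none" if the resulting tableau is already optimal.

Pivot element 5. New z-row = old z-row − (-5)·(row 3/5).
Updated z-row coefficients: a: 0, b: -7, s1: 0, s2: 0, s3: 1, s4: 0.
The most negative is -7 in column b, so b would enter next.

b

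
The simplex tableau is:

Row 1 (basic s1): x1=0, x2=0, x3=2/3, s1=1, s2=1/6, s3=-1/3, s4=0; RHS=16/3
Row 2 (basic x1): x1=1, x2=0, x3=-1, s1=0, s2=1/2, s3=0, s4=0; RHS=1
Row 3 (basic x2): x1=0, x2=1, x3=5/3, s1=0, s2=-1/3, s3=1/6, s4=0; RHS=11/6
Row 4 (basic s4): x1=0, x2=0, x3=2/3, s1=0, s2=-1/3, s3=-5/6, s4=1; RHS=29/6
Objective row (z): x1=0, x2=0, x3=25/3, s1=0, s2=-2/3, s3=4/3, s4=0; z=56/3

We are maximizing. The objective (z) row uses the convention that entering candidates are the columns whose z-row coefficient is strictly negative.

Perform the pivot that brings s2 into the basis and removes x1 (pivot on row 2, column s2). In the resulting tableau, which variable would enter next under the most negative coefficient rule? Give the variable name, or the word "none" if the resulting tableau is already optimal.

none

Pivot element 1/2. New z-row = old z-row − (-2/3)·(row 2/(1/2)).
Updated z-row coefficients: x1: 4/3, x2: 0, x3: 7, s1: 0, s2: 0, s3: 4/3, s4: 0.
No coefficient is strictly negative; the tableau after this pivot is optimal.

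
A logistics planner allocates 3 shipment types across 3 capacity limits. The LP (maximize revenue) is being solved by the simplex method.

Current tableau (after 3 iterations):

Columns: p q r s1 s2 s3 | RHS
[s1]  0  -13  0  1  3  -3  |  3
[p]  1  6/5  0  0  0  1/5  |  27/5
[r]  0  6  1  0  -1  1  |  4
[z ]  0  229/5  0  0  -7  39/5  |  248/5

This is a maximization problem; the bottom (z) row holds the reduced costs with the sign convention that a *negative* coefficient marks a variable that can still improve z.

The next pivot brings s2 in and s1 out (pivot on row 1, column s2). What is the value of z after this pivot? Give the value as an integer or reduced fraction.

Minimum ratio for s2: 3/3 = 1.
z changes by −(z-row coeff of s2)·ratio = −(-7)·1 = 7.
New z = 248/5 + 7 = 283/5.

283/5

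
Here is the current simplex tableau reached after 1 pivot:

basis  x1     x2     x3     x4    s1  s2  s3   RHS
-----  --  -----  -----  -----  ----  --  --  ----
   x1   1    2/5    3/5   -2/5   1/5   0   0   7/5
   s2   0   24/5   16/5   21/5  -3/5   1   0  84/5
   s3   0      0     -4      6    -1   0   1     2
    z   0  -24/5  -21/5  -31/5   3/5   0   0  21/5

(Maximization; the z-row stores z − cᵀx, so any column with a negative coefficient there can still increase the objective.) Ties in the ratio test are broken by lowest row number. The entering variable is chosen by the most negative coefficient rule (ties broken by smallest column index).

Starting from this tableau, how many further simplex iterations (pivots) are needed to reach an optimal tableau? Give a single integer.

pivot: x4 in, s3 out → z = 94/15
pivot: x3 in, s2 out → z = 2489/90
pivot: s1 in, x1 out → z = 672/23
No improving column remains; optimal.

3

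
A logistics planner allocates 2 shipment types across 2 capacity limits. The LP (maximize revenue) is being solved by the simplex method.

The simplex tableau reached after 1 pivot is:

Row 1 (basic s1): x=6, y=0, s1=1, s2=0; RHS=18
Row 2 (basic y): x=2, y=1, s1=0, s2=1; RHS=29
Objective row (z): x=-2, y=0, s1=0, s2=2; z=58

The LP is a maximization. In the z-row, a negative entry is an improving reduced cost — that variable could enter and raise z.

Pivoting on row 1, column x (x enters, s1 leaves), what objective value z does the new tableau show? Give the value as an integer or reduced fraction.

Minimum ratio for x: 18/6 = 3.
z changes by −(z-row coeff of x)·ratio = −(-2)·3 = 6.
New z = 58 + 6 = 64.

64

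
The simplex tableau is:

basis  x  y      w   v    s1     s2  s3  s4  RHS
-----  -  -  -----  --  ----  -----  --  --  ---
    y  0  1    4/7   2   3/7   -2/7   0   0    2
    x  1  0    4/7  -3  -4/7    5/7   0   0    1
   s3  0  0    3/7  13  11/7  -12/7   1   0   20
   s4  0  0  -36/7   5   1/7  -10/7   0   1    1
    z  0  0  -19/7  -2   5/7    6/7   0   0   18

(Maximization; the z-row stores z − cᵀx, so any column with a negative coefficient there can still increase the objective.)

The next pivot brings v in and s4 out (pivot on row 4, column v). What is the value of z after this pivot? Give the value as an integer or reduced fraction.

92/5

Minimum ratio for v: 1/5 = 1/5.
z changes by −(z-row coeff of v)·ratio = −(-2)·(1/5) = 2/5.
New z = 18 + (2/5) = 92/5.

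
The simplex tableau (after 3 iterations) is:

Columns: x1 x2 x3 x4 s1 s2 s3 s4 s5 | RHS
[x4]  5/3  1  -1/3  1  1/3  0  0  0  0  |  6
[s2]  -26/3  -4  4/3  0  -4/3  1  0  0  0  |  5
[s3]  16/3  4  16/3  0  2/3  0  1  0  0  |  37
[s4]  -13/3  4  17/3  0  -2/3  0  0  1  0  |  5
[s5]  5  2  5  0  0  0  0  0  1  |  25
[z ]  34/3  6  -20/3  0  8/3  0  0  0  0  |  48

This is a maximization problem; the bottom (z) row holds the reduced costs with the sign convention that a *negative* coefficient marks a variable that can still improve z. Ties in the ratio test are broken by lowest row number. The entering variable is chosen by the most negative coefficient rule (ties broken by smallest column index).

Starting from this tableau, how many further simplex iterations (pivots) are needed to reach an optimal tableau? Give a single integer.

1

pivot: x3 in, s4 out → z = 916/17
No improving column remains; optimal.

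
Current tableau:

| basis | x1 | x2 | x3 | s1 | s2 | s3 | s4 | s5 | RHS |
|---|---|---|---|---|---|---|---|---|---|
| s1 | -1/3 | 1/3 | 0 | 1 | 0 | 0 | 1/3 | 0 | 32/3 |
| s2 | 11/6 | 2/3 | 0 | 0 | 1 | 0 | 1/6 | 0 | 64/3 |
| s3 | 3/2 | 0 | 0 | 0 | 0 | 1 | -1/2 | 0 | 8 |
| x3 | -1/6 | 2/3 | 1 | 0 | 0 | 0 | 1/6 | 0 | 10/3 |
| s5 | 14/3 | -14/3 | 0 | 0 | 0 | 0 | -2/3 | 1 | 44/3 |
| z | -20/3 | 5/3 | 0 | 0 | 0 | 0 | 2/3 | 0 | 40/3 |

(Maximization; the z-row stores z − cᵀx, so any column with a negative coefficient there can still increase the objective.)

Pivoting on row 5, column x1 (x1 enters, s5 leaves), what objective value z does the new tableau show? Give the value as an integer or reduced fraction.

Minimum ratio for x1: (44/3)/(14/3) = 22/7.
z changes by −(z-row coeff of x1)·ratio = −(-20/3)·(22/7) = 440/21.
New z = 40/3 + (440/21) = 240/7.

240/7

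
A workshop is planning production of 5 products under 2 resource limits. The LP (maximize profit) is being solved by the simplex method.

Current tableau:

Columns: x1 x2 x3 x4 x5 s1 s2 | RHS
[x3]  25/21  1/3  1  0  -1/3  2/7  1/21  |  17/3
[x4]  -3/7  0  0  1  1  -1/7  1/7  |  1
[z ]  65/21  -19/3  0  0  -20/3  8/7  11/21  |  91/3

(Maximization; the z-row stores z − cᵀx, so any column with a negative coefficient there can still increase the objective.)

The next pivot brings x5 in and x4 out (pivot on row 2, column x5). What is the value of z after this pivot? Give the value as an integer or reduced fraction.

Minimum ratio for x5: 1/1 = 1.
z changes by −(z-row coeff of x5)·ratio = −(-20/3)·1 = 20/3.
New z = 91/3 + (20/3) = 37.

37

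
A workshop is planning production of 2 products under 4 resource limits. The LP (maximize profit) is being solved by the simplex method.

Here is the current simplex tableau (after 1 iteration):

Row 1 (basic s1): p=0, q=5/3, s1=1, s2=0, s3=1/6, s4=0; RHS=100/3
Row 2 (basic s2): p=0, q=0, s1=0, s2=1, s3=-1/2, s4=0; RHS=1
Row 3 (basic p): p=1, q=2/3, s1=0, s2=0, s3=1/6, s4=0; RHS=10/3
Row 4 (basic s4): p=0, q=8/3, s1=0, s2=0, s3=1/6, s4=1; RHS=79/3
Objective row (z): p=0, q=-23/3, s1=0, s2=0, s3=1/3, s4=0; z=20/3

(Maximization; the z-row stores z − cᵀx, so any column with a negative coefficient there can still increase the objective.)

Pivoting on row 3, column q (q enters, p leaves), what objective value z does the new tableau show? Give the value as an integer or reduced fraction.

45

Minimum ratio for q: (10/3)/(2/3) = 5.
z changes by −(z-row coeff of q)·ratio = −(-23/3)·5 = 115/3.
New z = 20/3 + (115/3) = 45.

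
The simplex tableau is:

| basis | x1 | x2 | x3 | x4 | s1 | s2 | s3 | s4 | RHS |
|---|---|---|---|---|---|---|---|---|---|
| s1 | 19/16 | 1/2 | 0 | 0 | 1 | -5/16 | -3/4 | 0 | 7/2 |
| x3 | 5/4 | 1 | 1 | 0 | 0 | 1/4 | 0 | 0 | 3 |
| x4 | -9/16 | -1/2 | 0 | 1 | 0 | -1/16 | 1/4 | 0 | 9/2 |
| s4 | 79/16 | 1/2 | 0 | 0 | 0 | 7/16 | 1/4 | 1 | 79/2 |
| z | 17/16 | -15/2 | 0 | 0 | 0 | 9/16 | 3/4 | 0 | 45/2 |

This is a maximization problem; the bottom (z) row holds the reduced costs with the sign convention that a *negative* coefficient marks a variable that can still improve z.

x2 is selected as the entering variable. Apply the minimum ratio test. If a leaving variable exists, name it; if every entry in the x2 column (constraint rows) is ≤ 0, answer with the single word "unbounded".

Ratios: row 1 (s1): (7/2)/(1/2) = 7; row 2 (x3): 3/1 = 3; row 3 (x4): entry -1/2 ≤ 0, skip; row 4 (s4): (79/2)/(1/2) = 79.
Minimum ratio is in the x3 row, so x3 leaves.

x3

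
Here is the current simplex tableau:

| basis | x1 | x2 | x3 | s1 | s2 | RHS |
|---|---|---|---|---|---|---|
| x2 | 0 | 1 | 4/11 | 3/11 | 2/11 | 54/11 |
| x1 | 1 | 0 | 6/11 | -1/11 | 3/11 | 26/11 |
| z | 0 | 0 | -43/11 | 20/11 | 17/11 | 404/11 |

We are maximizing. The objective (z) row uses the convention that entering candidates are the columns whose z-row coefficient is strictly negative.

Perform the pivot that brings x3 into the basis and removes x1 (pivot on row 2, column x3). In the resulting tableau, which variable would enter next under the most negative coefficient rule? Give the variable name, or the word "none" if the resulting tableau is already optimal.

none

Pivot element 6/11. New z-row = old z-row − (-43/11)·(row 2/(6/11)).
Updated z-row coefficients: x1: 43/6, x2: 0, x3: 0, s1: 7/6, s2: 7/2.
No coefficient is strictly negative; the tableau after this pivot is optimal.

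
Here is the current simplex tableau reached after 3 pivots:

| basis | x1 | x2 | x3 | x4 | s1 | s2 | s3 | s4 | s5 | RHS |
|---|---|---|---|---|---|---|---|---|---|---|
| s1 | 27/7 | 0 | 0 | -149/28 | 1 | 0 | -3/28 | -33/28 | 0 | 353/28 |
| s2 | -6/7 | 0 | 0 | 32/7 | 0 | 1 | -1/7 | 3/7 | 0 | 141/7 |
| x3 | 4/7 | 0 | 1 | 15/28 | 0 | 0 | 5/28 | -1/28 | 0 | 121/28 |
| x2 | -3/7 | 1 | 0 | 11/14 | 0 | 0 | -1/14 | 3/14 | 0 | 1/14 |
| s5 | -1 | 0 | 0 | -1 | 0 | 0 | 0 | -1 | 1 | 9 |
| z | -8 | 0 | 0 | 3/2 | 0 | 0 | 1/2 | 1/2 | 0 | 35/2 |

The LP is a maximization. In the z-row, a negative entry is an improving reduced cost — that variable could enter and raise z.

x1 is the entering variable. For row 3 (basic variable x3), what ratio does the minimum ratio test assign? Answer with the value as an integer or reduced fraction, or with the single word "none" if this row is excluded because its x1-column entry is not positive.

121/16

Ratio = RHS / (x1 entry) = (121/28) / (4/7) = 121/16.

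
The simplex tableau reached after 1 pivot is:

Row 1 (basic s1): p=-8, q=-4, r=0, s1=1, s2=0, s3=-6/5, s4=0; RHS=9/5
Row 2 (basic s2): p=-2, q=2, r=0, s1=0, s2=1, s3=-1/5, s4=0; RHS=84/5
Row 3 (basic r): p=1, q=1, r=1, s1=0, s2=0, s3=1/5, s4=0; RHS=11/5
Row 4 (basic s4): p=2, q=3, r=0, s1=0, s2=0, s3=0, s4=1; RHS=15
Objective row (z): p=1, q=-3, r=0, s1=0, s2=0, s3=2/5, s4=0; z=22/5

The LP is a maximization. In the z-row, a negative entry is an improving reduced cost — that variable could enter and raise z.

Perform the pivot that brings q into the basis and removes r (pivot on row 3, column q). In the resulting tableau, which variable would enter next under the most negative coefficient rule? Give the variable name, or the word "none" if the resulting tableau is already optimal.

none

Pivot element 1. New z-row = old z-row − (-3)·(row 3/1).
Updated z-row coefficients: p: 4, q: 0, r: 3, s1: 0, s2: 0, s3: 1, s4: 0.
No coefficient is strictly negative; the tableau after this pivot is optimal.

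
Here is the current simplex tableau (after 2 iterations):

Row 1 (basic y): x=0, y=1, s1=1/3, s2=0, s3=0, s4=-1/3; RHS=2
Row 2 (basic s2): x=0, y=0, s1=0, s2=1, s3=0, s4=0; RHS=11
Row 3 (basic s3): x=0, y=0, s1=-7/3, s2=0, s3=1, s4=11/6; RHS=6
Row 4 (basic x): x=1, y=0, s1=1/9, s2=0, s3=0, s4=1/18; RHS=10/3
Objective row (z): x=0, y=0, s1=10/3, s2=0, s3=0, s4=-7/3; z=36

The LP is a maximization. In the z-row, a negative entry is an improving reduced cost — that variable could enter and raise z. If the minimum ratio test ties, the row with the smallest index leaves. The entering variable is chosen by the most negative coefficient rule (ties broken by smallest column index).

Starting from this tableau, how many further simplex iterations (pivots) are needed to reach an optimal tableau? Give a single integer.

1

pivot: s4 in, s3 out → z = 480/11
No improving column remains; optimal.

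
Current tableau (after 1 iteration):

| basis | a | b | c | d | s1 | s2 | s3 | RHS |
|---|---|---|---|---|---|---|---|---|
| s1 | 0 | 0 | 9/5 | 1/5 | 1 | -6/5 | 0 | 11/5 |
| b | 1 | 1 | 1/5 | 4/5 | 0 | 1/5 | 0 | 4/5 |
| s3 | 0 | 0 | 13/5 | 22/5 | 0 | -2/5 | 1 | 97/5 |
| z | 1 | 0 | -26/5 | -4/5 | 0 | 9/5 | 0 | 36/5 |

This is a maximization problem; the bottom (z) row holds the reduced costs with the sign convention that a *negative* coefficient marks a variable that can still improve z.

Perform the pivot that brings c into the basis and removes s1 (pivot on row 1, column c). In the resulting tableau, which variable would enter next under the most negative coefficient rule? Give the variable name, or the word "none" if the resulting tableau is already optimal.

Pivot element 9/5. New z-row = old z-row − (-26/5)·(row 1/(9/5)).
Updated z-row coefficients: a: 1, b: 0, c: 0, d: -2/9, s1: 26/9, s2: -5/3, s3: 0.
The most negative is -5/3 in column s2, so s2 would enter next.

s2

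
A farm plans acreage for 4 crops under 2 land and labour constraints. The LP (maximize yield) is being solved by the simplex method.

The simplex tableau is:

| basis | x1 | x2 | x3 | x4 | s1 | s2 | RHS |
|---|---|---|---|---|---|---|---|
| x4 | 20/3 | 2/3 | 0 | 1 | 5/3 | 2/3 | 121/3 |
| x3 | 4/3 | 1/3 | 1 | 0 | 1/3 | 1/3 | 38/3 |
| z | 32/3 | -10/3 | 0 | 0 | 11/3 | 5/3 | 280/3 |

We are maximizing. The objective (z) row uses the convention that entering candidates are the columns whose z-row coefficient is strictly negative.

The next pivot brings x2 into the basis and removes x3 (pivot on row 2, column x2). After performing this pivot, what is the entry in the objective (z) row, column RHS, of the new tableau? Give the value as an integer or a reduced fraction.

220

Pivot element is row 2, column x2: 1/3.
Normalize row 2: new (row 2, RHS) = (38/3)/(1/3) = 38.
z-row ← z-row − (-10/3)·(new row 2): 280/3 − (-10/3)·38 = 220.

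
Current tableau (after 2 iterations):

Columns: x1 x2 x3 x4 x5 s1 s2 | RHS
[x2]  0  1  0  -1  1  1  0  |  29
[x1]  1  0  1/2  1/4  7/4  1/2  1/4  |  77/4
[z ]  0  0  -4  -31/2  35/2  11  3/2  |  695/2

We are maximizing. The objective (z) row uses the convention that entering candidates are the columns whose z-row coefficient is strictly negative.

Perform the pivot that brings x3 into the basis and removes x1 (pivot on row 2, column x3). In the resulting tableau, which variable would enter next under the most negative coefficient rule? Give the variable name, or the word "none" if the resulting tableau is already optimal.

Pivot element 1/2. New z-row = old z-row − (-4)·(row 2/(1/2)).
Updated z-row coefficients: x1: 8, x2: 0, x3: 0, x4: -27/2, x5: 63/2, s1: 15, s2: 7/2.
The most negative is -27/2 in column x4, so x4 would enter next.

x4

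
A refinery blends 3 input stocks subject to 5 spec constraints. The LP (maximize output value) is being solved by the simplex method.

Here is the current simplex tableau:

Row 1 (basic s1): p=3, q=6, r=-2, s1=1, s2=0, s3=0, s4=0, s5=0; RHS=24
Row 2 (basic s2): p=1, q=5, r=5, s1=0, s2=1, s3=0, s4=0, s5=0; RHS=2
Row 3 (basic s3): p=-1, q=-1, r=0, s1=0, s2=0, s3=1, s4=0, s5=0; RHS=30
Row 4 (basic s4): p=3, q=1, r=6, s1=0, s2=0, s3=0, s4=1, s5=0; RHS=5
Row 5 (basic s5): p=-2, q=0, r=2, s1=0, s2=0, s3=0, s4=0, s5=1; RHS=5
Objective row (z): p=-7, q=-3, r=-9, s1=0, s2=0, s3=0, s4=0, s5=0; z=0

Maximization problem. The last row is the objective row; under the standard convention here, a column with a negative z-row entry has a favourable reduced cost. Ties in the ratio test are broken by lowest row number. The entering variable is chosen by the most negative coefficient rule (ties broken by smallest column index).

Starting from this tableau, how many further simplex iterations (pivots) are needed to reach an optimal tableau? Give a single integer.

pivot: r in, s2 out → z = 18/5
pivot: p in, s4 out → z = 100/9
pivot: q in, r out → z = 82/7
No improving column remains; optimal.

3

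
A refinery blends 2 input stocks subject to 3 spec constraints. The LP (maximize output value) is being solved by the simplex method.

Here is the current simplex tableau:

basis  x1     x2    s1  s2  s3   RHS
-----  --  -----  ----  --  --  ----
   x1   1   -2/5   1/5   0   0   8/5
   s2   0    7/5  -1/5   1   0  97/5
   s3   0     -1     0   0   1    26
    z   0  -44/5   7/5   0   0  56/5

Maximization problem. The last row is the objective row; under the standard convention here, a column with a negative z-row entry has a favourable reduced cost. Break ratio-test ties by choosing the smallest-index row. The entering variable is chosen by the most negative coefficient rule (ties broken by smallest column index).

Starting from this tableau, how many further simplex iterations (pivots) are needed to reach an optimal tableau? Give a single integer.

pivot: x2 in, s2 out → z = 932/7
No improving column remains; optimal.

1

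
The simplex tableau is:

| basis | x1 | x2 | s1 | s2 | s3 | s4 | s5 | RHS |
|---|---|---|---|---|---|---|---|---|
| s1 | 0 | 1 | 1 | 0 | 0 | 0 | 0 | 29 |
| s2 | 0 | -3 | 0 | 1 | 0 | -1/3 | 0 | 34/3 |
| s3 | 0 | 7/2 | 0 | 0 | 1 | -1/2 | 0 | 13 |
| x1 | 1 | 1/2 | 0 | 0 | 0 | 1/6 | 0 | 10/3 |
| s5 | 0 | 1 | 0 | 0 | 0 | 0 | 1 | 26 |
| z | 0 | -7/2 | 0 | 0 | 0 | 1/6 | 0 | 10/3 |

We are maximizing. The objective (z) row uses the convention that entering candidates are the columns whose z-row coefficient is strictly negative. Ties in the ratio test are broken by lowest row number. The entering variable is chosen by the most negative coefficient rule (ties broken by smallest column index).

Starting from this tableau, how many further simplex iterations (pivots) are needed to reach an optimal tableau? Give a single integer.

2

pivot: x2 in, s3 out → z = 49/3
pivot: s4 in, x1 out → z = 92/5
No improving column remains; optimal.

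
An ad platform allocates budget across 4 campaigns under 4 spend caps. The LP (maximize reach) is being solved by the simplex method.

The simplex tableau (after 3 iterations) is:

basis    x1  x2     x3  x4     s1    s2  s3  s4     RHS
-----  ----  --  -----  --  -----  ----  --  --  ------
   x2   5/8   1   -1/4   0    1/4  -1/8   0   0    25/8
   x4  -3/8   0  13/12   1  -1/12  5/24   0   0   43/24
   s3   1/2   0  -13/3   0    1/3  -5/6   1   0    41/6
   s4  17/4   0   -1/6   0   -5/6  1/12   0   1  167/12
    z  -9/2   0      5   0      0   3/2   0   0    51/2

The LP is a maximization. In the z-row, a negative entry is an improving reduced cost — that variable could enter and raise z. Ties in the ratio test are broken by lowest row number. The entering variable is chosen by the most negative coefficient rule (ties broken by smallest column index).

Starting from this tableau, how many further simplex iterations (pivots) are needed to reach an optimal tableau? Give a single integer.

pivot: x1 in, s4 out → z = 684/17
pivot: s1 in, x2 out → z = 813/19
No improving column remains; optimal.

2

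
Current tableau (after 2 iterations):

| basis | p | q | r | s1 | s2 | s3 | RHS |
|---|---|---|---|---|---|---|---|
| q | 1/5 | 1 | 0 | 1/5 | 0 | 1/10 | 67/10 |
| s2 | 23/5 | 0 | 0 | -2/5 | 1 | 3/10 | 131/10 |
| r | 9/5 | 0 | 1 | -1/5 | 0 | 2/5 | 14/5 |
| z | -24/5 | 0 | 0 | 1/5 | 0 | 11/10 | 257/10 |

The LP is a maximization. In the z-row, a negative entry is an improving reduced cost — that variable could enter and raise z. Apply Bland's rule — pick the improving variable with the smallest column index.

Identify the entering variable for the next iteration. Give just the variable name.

Objective-row coefficients: p: -24/5, q: 0, r: 0, s1: 1/5, s2: 0, s3: 11/10.
Improving columns: p. Bland's rule picks the smallest column index → p.

p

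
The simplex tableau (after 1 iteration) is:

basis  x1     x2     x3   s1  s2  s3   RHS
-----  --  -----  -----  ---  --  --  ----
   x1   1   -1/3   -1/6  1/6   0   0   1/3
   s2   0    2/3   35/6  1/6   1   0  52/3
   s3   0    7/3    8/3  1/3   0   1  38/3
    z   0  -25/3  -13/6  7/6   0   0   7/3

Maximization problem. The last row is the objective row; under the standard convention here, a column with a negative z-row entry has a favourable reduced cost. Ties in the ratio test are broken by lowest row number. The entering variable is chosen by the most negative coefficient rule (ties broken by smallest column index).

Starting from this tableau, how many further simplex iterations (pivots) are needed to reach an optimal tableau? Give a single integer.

pivot: x2 in, s3 out → z = 333/7
No improving column remains; optimal.

1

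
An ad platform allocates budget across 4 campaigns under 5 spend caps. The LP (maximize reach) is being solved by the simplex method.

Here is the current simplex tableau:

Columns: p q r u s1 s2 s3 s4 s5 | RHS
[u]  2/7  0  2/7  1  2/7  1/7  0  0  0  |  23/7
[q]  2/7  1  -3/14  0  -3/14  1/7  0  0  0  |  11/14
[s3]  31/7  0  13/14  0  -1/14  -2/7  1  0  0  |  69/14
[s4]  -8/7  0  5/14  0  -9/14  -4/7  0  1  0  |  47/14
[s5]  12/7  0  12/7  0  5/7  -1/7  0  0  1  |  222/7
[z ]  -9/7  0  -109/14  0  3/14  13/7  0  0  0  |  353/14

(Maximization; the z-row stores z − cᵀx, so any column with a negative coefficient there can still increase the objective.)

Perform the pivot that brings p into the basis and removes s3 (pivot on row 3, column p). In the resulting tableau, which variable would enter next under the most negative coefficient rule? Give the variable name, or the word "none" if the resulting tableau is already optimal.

r

Pivot element 31/7. New z-row = old z-row − (-9/7)·(row 3/(31/7)).
Updated z-row coefficients: p: 0, q: 0, r: -233/31, u: 0, s1: 6/31, s2: 55/31, s3: 9/31, s4: 0, s5: 0.
The most negative is -233/31 in column r, so r would enter next.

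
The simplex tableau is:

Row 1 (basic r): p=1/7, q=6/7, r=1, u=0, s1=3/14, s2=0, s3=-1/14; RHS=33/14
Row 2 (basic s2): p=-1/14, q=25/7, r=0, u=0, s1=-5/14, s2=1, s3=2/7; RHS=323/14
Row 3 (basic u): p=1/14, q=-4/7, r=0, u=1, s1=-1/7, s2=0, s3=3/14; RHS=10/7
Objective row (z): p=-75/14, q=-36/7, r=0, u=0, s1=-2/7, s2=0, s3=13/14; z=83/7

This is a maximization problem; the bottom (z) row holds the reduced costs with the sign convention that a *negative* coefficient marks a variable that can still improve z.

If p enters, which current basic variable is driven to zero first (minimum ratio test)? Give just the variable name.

Ratios: row 1 (r): (33/14)/(1/7) = 33/2; row 2 (s2): entry -1/14 ≤ 0, skip; row 3 (u): (10/7)/(1/14) = 20.
Minimum ratio 33/2 is in the r row, so r leaves.

r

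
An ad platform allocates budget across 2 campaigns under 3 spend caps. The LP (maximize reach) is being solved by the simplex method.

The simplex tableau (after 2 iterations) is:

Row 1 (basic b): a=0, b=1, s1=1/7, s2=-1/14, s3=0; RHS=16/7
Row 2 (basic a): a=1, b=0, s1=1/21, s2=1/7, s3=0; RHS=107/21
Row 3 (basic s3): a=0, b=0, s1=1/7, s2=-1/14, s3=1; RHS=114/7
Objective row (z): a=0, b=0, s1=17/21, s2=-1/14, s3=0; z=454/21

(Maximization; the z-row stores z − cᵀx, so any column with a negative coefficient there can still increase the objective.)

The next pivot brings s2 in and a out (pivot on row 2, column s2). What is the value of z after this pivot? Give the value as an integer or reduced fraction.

Minimum ratio for s2: (107/21)/(1/7) = 107/3.
z changes by −(z-row coeff of s2)·ratio = −(-1/14)·(107/3) = 107/42.
New z = 454/21 + (107/42) = 145/6.

145/6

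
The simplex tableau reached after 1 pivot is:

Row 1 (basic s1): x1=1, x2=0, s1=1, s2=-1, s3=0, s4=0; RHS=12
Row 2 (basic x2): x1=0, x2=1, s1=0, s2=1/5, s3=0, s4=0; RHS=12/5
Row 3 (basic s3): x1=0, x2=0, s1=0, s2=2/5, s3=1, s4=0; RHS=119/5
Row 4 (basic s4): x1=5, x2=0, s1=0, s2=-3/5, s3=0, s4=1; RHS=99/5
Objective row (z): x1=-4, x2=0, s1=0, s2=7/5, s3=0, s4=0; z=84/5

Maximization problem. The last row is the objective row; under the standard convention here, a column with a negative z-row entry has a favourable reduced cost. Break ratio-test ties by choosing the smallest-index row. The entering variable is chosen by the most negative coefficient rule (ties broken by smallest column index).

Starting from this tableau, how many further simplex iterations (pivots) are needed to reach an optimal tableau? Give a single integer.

1

pivot: x1 in, s4 out → z = 816/25
No improving column remains; optimal.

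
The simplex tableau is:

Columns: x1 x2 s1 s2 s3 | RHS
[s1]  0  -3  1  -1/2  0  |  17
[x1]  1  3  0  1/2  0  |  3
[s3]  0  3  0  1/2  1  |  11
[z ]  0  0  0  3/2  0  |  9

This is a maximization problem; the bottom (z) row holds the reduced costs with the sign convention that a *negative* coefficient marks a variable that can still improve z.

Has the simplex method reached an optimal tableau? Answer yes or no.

No objective-row coefficient is strictly negative, so no entering variable exists; the tableau is optimal.

yes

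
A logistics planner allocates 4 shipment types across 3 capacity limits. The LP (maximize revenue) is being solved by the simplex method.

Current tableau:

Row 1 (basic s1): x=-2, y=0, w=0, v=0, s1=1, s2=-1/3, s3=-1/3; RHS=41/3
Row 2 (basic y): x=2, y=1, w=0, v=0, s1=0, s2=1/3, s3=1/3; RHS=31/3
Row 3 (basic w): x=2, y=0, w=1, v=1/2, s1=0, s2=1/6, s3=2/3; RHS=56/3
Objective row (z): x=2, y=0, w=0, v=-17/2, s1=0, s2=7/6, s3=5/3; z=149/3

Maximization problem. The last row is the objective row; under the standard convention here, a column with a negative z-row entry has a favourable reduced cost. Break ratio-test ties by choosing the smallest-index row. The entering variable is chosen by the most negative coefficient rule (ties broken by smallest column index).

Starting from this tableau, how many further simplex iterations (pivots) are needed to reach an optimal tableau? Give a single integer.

1

pivot: v in, w out → z = 367
No improving column remains; optimal.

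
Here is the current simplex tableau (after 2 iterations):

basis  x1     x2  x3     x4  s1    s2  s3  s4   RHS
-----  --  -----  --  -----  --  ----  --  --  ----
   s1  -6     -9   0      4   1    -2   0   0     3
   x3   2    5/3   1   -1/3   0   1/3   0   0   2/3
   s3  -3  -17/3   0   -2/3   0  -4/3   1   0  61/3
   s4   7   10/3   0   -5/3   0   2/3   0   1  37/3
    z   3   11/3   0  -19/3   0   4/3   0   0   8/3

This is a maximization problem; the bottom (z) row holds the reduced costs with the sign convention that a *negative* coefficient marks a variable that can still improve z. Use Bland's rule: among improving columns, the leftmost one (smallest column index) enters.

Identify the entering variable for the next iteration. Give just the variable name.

x4

Objective-row coefficients: x1: 3, x2: 11/3, x3: 0, x4: -19/3, s1: 0, s2: 4/3, s3: 0, s4: 0.
Improving columns: x4. Bland's rule picks the smallest column index → x4.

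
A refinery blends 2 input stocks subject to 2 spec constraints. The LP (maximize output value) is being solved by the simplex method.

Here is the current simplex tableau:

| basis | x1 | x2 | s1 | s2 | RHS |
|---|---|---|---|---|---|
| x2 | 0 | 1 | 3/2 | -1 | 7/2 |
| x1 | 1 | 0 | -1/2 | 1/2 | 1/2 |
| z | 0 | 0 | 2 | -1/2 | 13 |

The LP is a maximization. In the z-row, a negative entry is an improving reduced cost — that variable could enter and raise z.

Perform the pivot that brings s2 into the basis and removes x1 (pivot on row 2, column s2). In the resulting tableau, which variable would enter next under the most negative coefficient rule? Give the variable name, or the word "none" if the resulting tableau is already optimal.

none

Pivot element 1/2. New z-row = old z-row − (-1/2)·(row 2/(1/2)).
Updated z-row coefficients: x1: 1, x2: 0, s1: 3/2, s2: 0.
No coefficient is strictly negative; the tableau after this pivot is optimal.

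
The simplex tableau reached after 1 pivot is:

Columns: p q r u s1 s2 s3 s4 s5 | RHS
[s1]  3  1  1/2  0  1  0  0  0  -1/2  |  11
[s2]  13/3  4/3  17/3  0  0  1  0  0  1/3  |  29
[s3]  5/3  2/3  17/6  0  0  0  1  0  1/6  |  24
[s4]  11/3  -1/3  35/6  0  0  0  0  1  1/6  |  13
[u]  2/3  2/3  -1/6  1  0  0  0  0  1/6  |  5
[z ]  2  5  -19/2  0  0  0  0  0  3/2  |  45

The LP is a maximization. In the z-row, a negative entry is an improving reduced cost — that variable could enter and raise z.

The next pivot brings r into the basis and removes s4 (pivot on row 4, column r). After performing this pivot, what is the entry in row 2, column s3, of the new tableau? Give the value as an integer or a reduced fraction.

Pivot element is row 4, column r: 35/6.
Normalize row 4: new (row 4, s3) = 0/(35/6) = 0.
row 2 ← row 2 − (17/3)·(new row 4): 0 − (17/3)·0 = 0.

0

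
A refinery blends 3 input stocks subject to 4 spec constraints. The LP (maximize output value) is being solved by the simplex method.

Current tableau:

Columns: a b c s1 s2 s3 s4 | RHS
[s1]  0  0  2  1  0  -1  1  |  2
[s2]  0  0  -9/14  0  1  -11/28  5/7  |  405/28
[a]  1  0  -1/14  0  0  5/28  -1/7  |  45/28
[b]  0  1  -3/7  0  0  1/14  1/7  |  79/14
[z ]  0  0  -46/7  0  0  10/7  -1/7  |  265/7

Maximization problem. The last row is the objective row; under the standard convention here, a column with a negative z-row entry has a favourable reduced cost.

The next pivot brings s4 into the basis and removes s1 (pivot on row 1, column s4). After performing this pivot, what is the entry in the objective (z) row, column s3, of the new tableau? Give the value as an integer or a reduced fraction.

Pivot element is row 1, column s4: 1.
Normalize row 1: new (row 1, s3) = (-1)/1 = -1.
z-row ← z-row − (-1/7)·(new row 1): 10/7 − (-1/7)·(-1) = 9/7.

9/7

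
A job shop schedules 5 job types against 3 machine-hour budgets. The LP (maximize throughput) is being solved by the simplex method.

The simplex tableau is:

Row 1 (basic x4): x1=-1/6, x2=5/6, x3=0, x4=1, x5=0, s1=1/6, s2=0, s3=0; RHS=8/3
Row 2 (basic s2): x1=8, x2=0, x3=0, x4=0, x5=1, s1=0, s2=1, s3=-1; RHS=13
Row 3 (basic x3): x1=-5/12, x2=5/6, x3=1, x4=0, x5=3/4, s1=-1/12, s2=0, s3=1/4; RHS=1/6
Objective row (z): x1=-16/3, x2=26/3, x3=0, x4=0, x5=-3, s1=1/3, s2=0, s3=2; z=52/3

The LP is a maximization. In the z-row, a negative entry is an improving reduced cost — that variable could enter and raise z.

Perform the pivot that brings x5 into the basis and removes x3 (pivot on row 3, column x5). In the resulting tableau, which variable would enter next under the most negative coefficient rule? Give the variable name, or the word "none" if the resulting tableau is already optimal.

x1

Pivot element 3/4. New z-row = old z-row − (-3)·(row 3/(3/4)).
Updated z-row coefficients: x1: -7, x2: 12, x3: 4, x4: 0, x5: 0, s1: 0, s2: 0, s3: 3.
The most negative is -7 in column x1, so x1 would enter next.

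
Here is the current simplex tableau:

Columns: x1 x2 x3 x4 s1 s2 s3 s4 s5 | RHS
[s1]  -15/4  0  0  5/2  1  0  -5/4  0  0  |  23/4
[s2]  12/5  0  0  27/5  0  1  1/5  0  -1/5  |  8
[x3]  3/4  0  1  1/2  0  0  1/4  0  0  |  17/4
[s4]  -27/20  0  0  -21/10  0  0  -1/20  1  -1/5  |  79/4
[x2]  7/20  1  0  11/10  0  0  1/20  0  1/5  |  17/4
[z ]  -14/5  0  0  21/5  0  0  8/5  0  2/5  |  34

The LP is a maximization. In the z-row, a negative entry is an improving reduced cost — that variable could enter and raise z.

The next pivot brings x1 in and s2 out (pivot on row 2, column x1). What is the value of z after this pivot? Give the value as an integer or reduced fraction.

Minimum ratio for x1: 8/(12/5) = 10/3.
z changes by −(z-row coeff of x1)·ratio = −(-14/5)·(10/3) = 28/3.
New z = 34 + (28/3) = 130/3.

130/3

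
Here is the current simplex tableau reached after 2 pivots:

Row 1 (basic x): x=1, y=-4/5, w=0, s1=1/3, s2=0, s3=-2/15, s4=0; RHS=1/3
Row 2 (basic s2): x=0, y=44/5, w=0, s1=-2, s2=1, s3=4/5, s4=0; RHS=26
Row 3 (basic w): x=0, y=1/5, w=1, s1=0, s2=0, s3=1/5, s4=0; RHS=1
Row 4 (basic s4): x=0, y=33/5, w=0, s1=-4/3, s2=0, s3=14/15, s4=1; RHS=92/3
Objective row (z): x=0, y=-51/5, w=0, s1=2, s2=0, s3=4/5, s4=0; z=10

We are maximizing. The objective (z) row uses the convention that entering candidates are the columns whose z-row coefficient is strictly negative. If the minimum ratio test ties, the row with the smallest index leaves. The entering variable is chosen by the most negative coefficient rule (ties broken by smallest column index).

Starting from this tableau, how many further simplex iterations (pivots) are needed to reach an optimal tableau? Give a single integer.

2

pivot: y in, s2 out → z = 883/22
pivot: s1 in, w out → z = 43
No improving column remains; optimal.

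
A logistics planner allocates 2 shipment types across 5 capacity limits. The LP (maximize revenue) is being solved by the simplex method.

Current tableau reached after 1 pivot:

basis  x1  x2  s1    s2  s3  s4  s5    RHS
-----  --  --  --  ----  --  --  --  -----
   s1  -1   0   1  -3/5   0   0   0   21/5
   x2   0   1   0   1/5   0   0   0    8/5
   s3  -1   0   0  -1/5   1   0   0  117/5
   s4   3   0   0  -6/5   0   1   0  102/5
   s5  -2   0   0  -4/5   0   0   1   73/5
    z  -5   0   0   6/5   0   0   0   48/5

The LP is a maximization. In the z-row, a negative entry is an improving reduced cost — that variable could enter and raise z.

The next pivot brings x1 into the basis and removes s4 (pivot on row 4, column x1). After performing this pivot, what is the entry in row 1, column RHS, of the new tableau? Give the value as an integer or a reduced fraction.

Pivot element is row 4, column x1: 3.
Normalize row 4: new (row 4, RHS) = (102/5)/3 = 34/5.
row 1 ← row 1 − (-1)·(new row 4): 21/5 − (-1)·(34/5) = 11.

11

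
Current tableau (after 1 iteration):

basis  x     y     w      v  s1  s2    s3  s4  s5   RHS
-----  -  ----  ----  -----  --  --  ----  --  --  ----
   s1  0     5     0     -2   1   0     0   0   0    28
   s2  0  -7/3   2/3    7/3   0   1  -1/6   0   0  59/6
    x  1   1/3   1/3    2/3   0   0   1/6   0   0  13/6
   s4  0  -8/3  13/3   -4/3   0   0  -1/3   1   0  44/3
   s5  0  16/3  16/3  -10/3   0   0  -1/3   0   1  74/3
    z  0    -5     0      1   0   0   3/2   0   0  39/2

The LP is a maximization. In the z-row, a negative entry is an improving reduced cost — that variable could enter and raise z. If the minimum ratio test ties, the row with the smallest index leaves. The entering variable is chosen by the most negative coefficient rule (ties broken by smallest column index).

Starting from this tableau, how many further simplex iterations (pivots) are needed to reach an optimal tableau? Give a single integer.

2

pivot: y in, s5 out → z = 341/8
pivot: v in, x out → z = 309/7
No improving column remains; optimal.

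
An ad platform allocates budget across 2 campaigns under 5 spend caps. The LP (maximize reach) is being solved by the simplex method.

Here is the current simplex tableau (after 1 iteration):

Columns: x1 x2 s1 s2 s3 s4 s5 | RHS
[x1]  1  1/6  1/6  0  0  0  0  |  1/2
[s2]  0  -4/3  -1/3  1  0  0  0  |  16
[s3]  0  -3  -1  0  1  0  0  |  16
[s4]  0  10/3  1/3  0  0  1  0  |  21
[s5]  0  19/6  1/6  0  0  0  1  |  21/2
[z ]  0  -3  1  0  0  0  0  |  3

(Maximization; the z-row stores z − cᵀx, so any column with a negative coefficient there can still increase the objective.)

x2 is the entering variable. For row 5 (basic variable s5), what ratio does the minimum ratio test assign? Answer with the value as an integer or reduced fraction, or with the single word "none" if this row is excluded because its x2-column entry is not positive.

Ratio = RHS / (x2 entry) = (21/2) / (19/6) = 63/19.

63/19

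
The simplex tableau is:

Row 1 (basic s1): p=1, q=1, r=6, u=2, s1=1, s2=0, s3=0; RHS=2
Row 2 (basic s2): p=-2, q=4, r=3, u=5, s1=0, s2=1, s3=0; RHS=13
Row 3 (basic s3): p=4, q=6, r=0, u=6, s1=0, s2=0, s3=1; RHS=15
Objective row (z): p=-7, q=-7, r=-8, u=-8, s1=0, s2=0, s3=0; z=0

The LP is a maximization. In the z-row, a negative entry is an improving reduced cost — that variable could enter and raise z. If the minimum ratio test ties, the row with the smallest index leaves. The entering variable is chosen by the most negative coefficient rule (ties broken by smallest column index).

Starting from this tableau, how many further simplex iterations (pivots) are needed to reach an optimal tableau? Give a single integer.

pivot: r in, s1 out → z = 8/3
pivot: p in, r out → z = 14
No improving column remains; optimal.

2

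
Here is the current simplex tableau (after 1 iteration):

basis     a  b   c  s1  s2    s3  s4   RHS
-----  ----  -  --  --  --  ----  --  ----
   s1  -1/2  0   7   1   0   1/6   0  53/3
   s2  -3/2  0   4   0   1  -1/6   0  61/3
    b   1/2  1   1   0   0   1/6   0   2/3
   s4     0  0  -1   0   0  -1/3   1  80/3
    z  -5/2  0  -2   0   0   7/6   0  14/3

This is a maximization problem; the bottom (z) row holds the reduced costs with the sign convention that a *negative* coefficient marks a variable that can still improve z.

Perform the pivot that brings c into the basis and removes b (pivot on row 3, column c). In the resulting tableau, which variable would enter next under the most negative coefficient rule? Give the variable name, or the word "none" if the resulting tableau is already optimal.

a

Pivot element 1. New z-row = old z-row − (-2)·(row 3/1).
Updated z-row coefficients: a: -3/2, b: 2, c: 0, s1: 0, s2: 0, s3: 3/2, s4: 0.
The most negative is -3/2 in column a, so a would enter next.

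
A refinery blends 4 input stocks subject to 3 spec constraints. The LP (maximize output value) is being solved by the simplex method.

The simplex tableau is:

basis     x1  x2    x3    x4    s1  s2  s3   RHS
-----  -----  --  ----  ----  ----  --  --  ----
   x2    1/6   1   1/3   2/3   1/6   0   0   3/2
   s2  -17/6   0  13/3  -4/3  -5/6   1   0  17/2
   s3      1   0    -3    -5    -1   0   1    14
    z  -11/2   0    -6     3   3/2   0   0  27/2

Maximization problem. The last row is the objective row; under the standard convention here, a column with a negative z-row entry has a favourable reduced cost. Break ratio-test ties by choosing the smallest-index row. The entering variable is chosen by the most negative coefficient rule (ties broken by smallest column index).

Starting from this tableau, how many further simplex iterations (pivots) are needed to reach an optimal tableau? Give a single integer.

pivot: x3 in, s2 out → z = 657/26
pivot: x1 in, x2 out → z = 46
pivot: s2 in, x3 out → z = 63
No improving column remains; optimal.

3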